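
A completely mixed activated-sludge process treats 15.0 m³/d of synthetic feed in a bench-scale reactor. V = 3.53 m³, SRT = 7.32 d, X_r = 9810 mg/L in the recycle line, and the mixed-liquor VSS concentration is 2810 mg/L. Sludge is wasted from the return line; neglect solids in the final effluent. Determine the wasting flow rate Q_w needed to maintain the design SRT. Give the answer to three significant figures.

θ_c = V·X/(Q_w·X_r) when wasting from the recycle, so Q_w = V·X/(θ_c·X_r) = 3.530 × 2810 / (7.32 × 9810) = 0.1381 m³/d.

Q_w ≈ 0.138 m³/d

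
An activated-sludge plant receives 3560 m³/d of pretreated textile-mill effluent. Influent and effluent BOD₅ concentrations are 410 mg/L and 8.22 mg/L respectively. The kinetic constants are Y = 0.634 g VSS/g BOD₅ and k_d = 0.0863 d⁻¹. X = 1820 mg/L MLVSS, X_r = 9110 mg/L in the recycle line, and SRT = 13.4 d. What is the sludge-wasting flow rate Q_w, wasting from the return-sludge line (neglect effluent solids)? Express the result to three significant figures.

Q_w ≈ 46.2 m³/d

From the SRT design equation V = Y Q (S₀−S) θ_c / [X (1 + k_d θ_c)] = 0.634 × 3560 × (410 − 8.22) × 13.4 / [1820 × (1 + 0.0863 × 13.4)] = 1.22×10^7 / 3925 = 3096 m³.
Q_w = (V·X)/(θ_c X_r) = 3096 × 1820 / (13.4 × 9110) = 46.16 m³/d.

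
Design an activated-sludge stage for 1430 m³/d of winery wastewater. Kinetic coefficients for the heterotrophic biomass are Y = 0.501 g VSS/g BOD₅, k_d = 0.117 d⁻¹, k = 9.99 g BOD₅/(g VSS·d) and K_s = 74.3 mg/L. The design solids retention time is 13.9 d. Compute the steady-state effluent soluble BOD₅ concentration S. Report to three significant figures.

From the Monod/SRT balance for a CMAS, S = K_s·(1+k_d θ_c)/[θ_c·(Y k − k_d) − 1] = 74.3 × (1 + 0.117 × 13.9) / [13.9 × (0.501 × 9.99 − 0.117) − 1] = 195.1 / 66.94 = 2.915 mg/L.

S ≈ 2.91 mg/L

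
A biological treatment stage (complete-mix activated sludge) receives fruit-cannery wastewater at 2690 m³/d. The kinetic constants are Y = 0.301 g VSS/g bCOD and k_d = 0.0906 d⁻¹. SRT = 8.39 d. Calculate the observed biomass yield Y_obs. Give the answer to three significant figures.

Y_obs ≈ 0.171 g VSS/g bCOD

Correct the yield for decay: Y_obs = Y/(1 + k_d θ_c) = 0.301 / (1 + 0.0906 × 8.39) = 0.301 / 1.760 = 0.1710.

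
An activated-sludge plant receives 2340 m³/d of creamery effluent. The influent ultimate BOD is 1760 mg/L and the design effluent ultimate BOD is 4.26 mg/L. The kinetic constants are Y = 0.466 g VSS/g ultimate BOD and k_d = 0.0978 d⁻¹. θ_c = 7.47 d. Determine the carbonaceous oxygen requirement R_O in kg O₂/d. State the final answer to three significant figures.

The observed yield is Y_obs = Y/(1 + k_d·θ_c) = 0.466 / (1 + 0.0978 × 7.47) = 0.466 / 1.731 = 0.2693 g VSS per g ultimate BOD removed.
Substrate removed = Q·(S₀ − S) = 2340 m³/d × (1760 − 4.26) g/m³ = 4.11×10^6 g/d = 4108 kg/d.
P_X = Y_obs·Q·(S₀ − S) = 0.2693 × 4108 = 1106 kg VSS/d.
R_O = Q·ΔS − 1.42 P_X = 4108 − 1571 = 2537 kg O₂/d.

R_O ≈ 2540 kg O₂/d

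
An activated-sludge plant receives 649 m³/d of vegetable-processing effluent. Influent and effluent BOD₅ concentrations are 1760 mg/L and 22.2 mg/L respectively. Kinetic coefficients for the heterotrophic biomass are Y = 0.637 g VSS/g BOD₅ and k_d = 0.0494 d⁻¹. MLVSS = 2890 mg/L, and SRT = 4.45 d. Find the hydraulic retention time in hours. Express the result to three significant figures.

Steady-state biomass mass balance: V·X·(1 + k_d·θ_c) = Y·Q·(S₀ − S)·θ_c, so V = 0.637 × 649 × (1760 − 22.2) × 4.45 / [2890 × (1 + 0.0494 × 4.45)] = 3.2×10^6 / 3525 = 906.9 m³.
Hydraulic retention time τ = V/Q = 906.9 / 649 = 1.397 d = 33.54 h.

τ ≈ 33.5 h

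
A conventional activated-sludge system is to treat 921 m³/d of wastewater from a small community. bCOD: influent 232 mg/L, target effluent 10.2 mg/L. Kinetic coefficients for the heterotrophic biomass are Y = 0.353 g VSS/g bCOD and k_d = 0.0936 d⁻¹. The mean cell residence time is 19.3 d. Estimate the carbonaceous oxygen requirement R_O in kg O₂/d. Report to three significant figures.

R_O ≈ 168 kg O₂/d

Observed yield with endogenous decay: Y_obs = Y / (1 + k_d·θ_c) = 0.353 / (1 + 0.0936 × 19.3) = 0.353 / 2.806 = 0.1258 g VSS/g bCOD.
ΔS = 232 − 10.2 = 221.8 mg/L, so the substrate removal rate is 921 × 221.8/1000 = 204.3 kg bCOD/d.
Net sludge production P_X = 0.1258 × 204.3 = 25.69 kg VSS/d.
Carbonaceous O₂ demand = substrate oxidised − cell-mass equivalent = 204.3 − 1.42 × 25.69 = 167.8 kg O₂/d.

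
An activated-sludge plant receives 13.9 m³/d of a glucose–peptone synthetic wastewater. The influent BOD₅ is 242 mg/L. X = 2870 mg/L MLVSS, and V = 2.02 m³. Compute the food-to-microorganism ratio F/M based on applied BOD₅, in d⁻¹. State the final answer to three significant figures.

F/M = applied load / biomass = Q·S₀/(V·X) = 13.9 × 242 / (2.020 × 2870) = 0.5802 d⁻¹.

F/M ≈ 0.580 d⁻¹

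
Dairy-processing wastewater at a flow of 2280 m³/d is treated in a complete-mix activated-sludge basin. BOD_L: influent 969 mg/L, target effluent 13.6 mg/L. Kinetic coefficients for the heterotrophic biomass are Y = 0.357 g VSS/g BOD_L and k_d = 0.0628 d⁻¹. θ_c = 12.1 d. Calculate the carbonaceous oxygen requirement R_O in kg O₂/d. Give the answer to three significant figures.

Observed yield with endogenous decay: Y_obs = Y / (1 + k_d·θ_c) = 0.357 / (1 + 0.0628 × 12.1) = 0.357 / 1.760 = 0.2029 g VSS/g BOD_L.
Q·(S₀ − S) = 2280 × (969 − 13.6) × 10⁻³ = 2178 kg/d removed.
Biomass synthesised: P_X = Y_obs × 2178 = 441.9 kg VSS/d.
R_O = Q·ΔS − 1.42 P_X = 2178 − 627.5 = 1551 kg O₂/d.

R_O ≈ 1550 kg O₂/d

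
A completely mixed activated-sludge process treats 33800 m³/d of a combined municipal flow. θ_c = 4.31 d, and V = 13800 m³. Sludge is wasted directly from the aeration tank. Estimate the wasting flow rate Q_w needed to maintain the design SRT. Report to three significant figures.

Q_w ≈ 3200 m³/d

Wasting from the aeration tank: Q_w = V / θ_c = 13800 / 4.31 = 3202 m³/d.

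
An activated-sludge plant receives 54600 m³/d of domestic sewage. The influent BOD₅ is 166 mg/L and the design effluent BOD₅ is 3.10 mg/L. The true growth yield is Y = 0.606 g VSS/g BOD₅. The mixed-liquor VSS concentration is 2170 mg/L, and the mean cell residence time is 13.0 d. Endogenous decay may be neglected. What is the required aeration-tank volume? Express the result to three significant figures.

V ≈ 32300 m³

V·X = Y·Q·ΔS·θ_c gives V = 0.606 × 54600 × (166 − 3.10) × 13.0 / 2170 = 32290 m³.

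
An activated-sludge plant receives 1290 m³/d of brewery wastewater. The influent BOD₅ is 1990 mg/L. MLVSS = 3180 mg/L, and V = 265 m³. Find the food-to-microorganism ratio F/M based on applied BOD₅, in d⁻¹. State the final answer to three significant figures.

Food-to-microorganism ratio F/M = Q S₀ / (V X) = 1290 × 1990 / (265.0 × 3180) = 3.046 d⁻¹.

F/M ≈ 3.05 d⁻¹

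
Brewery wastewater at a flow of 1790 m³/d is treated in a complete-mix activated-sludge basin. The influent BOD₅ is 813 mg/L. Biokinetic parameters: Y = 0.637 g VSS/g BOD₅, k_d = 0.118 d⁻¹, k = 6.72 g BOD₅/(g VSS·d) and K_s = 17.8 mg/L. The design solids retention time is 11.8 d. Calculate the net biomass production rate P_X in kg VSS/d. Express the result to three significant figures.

For a completely mixed reactor with recycle the Lawrence–McCarty relation gives S = K_s·(1 + k_d·θ_c) / [θ_c·(Y·k − k_d) − 1] = 17.8 × (1 + 0.118 × 11.8) / [11.8 × (0.637 × 6.72 − 0.118) − 1] = 42.58 / 48.12 = 0.8850 mg/L.
Observed yield with endogenous decay: Y_obs = Y / (1 + k_d·θ_c) = 0.637 / (1 + 0.118 × 11.8) = 0.637 / 2.392 = 0.2663 g VSS/g BOD₅.
Substrate removed = Q·(S₀ − S) = 1790 m³/d × (813 − 0.885) g/m³ = 1.45×10^6 g/d = 1454 kg/d.
So the net sludge growth is P_X = 0.2663 × 1454 = 387.1 kg VSS/d.

P_X ≈ 387 kg VSS/d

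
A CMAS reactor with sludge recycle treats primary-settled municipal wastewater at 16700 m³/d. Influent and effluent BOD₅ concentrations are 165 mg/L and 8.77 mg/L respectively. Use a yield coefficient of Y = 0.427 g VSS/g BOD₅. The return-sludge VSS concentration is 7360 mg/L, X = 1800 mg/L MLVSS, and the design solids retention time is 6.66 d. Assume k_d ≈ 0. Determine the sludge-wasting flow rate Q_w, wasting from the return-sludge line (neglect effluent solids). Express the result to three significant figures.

Q_w ≈ 151 m³/d

V·X = Y·Q·ΔS·θ_c gives V = 0.427 × 16700 × (165 − 8.77) × 6.66 / 1800 = 4122 m³.
Q_w = (V·X)/(θ_c X_r) = 4122 × 1800 / (6.66 × 7360) = 151.4 m³/d.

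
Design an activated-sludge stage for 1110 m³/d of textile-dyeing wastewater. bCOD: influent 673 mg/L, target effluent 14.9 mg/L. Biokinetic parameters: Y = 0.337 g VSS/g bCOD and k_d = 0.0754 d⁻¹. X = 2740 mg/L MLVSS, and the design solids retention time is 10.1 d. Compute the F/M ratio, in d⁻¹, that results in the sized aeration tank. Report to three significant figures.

F/M ≈ 0.529 d⁻¹

Rearranging the biomass balance for a CMAS with decay, V = Y·Q·ΔS·θ_c / [X·(1+k_d θ_c)] = 0.337 × 1110 × (673 − 14.9) × 10.1 / [2740 × (1 + 0.0754 × 10.1)] = 2.49×10^6 / 4827 = 515.1 m³.
F/M = applied load / biomass = Q·S₀/(V·X) = 1110 × 673 / (515.1 × 2740) = 0.5293 d⁻¹.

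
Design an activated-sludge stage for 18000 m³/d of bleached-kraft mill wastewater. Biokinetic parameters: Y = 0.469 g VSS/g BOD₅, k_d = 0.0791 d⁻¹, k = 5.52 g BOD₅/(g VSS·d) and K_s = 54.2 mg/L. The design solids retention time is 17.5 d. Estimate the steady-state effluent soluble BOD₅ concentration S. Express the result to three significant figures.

S ≈ 3.01 mg/L

From the Monod/SRT balance for a CMAS, S = K_s·(1+k_d θ_c)/[θ_c·(Y k − k_d) − 1] = 54.2 × (1 + 0.0791 × 17.5) / [17.5 × (0.469 × 5.52 − 0.0791) − 1] = 129.2 / 42.92 = 3.011 mg/L.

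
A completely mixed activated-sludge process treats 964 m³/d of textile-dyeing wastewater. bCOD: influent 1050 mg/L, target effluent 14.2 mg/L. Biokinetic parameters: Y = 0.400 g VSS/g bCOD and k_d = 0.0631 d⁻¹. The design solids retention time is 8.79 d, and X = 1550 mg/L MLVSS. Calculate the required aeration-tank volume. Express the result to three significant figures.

V ≈ 1460 m³

Steady-state biomass mass balance: V·X·(1 + k_d·θ_c) = Y·Q·(S₀ − S)·θ_c, so V = 0.400 × 964 × (1050 − 14.2) × 8.79 / [1550 × (1 + 0.0631 × 8.79)] = 3.51×10^6 / 2410 = 1457 m³.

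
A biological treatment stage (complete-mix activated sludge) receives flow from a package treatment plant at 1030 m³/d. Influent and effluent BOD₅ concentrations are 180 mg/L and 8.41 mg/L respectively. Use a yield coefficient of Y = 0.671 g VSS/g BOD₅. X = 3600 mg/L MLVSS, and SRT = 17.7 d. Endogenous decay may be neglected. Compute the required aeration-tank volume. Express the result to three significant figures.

V ≈ 583 m³

With k_d = 0 the design equation reduces to V = Y Q (S₀−S) θ_c / X = 0.671 × 1030 × (180 − 8.41) × 17.7 / 3600 = 583.1 m³.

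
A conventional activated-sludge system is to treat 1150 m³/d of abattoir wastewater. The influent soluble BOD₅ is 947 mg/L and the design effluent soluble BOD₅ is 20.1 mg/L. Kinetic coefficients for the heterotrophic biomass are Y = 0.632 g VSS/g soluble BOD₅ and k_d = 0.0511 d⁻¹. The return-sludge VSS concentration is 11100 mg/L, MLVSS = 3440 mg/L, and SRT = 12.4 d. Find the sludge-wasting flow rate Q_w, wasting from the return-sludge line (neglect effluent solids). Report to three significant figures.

Q_w ≈ 37.2 m³/d

Steady-state biomass mass balance: V·X·(1 + k_d·θ_c) = Y·Q·(S₀ − S)·θ_c, so V = 0.632 × 1150 × (947 − 20.1) × 12.4 / [3440 × (1 + 0.0511 × 12.4)] = 8.35×10^6 / 5620 = 1486 m³.
Q_w = (V·X)/(θ_c X_r) = 1486 × 3440 / (12.4 × 11100) = 37.15 m³/d.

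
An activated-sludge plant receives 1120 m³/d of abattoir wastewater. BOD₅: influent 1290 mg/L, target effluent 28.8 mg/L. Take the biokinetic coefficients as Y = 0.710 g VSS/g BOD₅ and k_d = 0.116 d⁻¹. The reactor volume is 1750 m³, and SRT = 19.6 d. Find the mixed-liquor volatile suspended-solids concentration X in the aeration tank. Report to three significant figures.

From V·X·(1 + k_d·θ_c) = Y·Q·(S₀ − S)·θ_c: X = 0.710 × 1120 × (1290 − 28.8) × 19.6 / [1750 × (1 + 0.116 × 19.6)] = 3431 mg/L.

X ≈ 3430 mg/L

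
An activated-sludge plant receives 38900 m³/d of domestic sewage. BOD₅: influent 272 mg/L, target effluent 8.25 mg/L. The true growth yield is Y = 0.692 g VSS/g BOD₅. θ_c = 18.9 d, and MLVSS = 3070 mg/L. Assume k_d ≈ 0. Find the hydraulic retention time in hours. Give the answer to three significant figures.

With k_d = 0 the design equation reduces to V = Y Q (S₀−S) θ_c / X = 0.692 × 38900 × (272 − 8.25) × 18.9 / 3070 = 43709 m³.
HRT = V/Q = 43709 m³ / 38900 m³·d⁻¹ = 1.124 d × 24 = 26.97 h.

τ ≈ 27.0 h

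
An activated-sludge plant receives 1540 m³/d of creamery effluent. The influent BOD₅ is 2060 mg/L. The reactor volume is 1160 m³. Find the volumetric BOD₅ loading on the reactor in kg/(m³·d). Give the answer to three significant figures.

L_v ≈ 2.73 kg BOD₅/(m³·d)

Applied BOD₅ load per unit volume = Q·S₀/V = (1540 × 2060/1000)/1160 = 2.735 kg BOD₅·m⁻³·d⁻¹.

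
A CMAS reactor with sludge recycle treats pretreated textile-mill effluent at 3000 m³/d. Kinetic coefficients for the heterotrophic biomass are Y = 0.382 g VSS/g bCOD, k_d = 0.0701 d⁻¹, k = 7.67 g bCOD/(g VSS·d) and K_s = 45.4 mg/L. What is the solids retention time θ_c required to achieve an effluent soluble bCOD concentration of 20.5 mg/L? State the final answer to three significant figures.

θ_c ≈ 1.19 d

Specific growth rate at S = 20.5 mg/L: μ = YkS/(K_s+S) = 0.382·7.67·20.5/(45.4+20.5) = 0.9114 d⁻¹.
1/θ_c = 0.9114 − 0.0701 = 0.8413 d⁻¹, so θ_c = 1.189 d.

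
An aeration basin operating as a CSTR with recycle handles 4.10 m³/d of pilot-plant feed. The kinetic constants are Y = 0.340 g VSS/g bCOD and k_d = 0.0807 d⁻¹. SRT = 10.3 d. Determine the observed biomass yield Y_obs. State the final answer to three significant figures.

Y_obs ≈ 0.186 g VSS/g bCOD

The observed yield is Y_obs = Y/(1 + k_d·θ_c) = 0.340 / (1 + 0.0807 × 10.3) = 0.340 / 1.831 = 0.1857 g VSS per g bCOD removed.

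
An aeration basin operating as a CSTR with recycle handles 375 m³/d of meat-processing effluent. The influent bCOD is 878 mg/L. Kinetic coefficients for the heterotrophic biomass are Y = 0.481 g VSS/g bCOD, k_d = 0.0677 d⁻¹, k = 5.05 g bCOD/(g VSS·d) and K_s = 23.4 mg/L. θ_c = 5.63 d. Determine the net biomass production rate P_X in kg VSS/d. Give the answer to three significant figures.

P_X ≈ 114 kg VSS/d

From the Monod/SRT balance for a CMAS, S = K_s·(1+k_d θ_c)/[θ_c·(Y k − k_d) − 1] = 23.4 × (1 + 0.0677 × 5.63) / [5.63 × (0.481 × 5.05 − 0.0677) − 1] = 32.32 / 12.29 = 2.629 mg/L.
Correct the yield for decay: Y_obs = Y/(1 + k_d θ_c) = 0.481 / (1 + 0.0677 × 5.63) = 0.481 / 1.381 = 0.3483.
ΔS = 878 − 2.63 = 875.4 mg/L, so the substrate removal rate is 375 × 875.4/1000 = 328.3 kg bCOD/d.
Biomass produced: P_X = Y_obs·Q·ΔS = 0.3483 × 328.3 ≈ 114.3 kg VSS/d.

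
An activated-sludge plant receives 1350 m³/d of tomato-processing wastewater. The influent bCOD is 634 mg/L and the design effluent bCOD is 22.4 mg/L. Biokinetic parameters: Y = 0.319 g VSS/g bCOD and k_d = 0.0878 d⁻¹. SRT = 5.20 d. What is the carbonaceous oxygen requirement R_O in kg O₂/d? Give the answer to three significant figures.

Observed yield with endogenous decay: Y_obs = Y / (1 + k_d·θ_c) = 0.319 / (1 + 0.0878 × 5.20) = 0.319 / 1.457 = 0.2190 g VSS/g bCOD.
Mass of bCOD removed per day: Q(S₀ − S) = 1350 × 611.6 g/m³ = 825.7 kg/d.
Biomass synthesised: P_X = Y_obs × 825.7 = 180.8 kg VSS/d.
Carbonaceous O₂ demand = substrate oxidised − cell-mass equivalent = 825.7 − 1.42 × 180.8 = 568.9 kg O₂/d.

R_O ≈ 569 kg O₂/d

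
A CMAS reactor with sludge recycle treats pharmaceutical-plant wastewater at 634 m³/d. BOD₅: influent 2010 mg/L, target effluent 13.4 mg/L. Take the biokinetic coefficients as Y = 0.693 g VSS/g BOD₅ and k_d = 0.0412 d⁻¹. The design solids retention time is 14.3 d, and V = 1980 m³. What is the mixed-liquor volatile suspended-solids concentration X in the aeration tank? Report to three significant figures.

X ≈ 3990 mg/L

From V·X·(1 + k_d·θ_c) = Y·Q·(S₀ − S)·θ_c: X = 0.693 × 634 × (2010 − 13.4) × 14.3 / [1980 × (1 + 0.0412 × 14.3)] = 3987 mg/L.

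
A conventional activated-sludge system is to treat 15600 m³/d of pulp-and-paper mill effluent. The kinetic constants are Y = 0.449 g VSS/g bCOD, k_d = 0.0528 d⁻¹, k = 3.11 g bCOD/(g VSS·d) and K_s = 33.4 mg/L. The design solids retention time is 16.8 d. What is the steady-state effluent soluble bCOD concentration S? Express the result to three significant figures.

S ≈ 2.92 mg/L

From the Monod/SRT balance for a CMAS, S = K_s·(1+k_d θ_c)/[θ_c·(Y k − k_d) − 1] = 33.4 × (1 + 0.0528 × 16.8) / [16.8 × (0.449 × 3.11 − 0.0528) − 1] = 63.03 / 21.57 = 2.922 mg/L.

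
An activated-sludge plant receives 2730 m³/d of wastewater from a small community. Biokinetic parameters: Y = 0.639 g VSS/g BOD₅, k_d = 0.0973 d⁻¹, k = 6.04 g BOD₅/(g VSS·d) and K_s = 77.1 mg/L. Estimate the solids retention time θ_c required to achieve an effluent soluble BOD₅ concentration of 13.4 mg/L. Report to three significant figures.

θ_c ≈ 2.11 d

At the target effluent, Y k S/(K_s+S) = 0.639×6.04×13.4/90.50 = 0.5715 d⁻¹.
1/θ_c = 0.5715 − 0.0973 = 0.4742 d⁻¹, so θ_c = 2.109 d.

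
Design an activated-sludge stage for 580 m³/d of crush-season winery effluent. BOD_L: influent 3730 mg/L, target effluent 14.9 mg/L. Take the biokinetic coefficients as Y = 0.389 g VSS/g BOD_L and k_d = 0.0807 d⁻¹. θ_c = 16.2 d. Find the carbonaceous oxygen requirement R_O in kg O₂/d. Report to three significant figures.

R_O ≈ 1640 kg O₂/d

Observed yield with endogenous decay: Y_obs = Y / (1 + k_d·θ_c) = 0.389 / (1 + 0.0807 × 16.2) = 0.389 / 2.307 = 0.1686 g VSS/g BOD_L.
Q·(S₀ − S) = 580 × (3730 − 14.9) × 10⁻³ = 2155 kg/d removed.
Net sludge production P_X = 0.1686 × 2155 = 363.3 kg VSS/d.
R_O = Q·ΔS − 1.42 P_X = 2155 − 515.9 = 1639 kg O₂/d.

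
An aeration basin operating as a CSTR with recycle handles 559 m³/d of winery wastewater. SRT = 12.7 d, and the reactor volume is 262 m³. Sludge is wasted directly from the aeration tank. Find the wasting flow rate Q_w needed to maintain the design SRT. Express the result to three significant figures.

Q_w ≈ 20.6 m³/d

With mixed-liquor wasting, θ_c = V/Q_w, so Q_w = V/θ_c = 262.0/12.7 = 20.63 m³/d.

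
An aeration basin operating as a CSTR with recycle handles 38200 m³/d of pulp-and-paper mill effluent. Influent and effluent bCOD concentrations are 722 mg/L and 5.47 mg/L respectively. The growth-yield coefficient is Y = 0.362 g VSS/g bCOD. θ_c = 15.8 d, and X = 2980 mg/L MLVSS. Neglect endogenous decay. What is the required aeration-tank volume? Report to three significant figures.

With k_d = 0 the design equation reduces to V = Y Q (S₀−S) θ_c / X = 0.362 × 38200 × (722 − 5.47) × 15.8 / 2980 = 52535 m³.

V ≈ 52500 m³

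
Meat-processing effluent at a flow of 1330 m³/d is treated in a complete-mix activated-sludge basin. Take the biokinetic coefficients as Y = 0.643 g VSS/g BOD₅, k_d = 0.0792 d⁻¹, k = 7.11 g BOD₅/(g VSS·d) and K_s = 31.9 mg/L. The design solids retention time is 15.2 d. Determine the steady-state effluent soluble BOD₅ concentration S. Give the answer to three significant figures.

From the Monod/SRT balance for a CMAS, S = K_s·(1+k_d θ_c)/[θ_c·(Y k − k_d) − 1] = 31.9 × (1 + 0.0792 × 15.2) / [15.2 × (0.643 × 7.11 − 0.0792) − 1] = 70.30 / 67.29 = 1.045 mg/L.

S ≈ 1.04 mg/L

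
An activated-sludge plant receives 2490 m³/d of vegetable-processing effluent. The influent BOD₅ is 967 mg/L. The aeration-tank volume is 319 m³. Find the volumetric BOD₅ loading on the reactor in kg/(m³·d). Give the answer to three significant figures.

L_v ≈ 7.55 kg BOD₅/(m³·d)

Volumetric loading L_v = Q·S₀ / V = 2490 × 967 g/m³ / 319.0 m³ = 7548 g/(m³·d) = 7.548 kg BOD₅/(m³·d).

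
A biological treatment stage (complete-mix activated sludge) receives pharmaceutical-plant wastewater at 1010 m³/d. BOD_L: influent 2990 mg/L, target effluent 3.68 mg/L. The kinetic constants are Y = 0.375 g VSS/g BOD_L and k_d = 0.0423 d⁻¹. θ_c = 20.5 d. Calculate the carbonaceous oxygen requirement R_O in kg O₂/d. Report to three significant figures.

Correct the yield for decay: Y_obs = Y/(1 + k_d θ_c) = 0.375 / (1 + 0.0423 × 20.5) = 0.375 / 1.867 = 0.2008.
Q·(S₀ − S) = 1010 × (2990 − 3.68) × 10⁻³ = 3016 kg/d removed.
Biomass synthesised: P_X = Y_obs × 3016 = 605.8 kg VSS/d.
R_O = Q·(S₀ − S) − 1.42·P_X = 3016 − 1.42 × 605.8 = 2156 kg O₂/d.

R_O ≈ 2160 kg O₂/d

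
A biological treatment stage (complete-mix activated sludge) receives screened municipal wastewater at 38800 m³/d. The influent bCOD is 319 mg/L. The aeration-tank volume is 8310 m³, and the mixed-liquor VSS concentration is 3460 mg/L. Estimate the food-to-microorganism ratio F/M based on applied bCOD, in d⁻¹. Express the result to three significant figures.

Food-to-microorganism ratio F/M = Q S₀ / (V X) = 38800 × 319 / (8310 × 3460) = 0.4305 d⁻¹.

F/M ≈ 0.430 d⁻¹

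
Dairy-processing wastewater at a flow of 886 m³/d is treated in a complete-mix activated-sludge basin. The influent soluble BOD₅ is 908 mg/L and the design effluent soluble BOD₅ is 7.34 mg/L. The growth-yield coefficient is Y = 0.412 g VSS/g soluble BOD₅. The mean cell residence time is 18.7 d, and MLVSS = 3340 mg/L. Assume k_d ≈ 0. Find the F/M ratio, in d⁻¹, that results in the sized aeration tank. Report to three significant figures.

F/M ≈ 0.131 d⁻¹

Biomass mass balance (decay neglected): V·X = Y·Q·(S₀ − S)·θ_c, so V = 0.412 × 886 × (908 − 7.34) × 18.7 / 3340 = 1841 m³.
Food-to-microorganism ratio F/M = Q S₀ / (V X) = 886 × 908 / (1841 × 3340) = 0.1309 d⁻¹.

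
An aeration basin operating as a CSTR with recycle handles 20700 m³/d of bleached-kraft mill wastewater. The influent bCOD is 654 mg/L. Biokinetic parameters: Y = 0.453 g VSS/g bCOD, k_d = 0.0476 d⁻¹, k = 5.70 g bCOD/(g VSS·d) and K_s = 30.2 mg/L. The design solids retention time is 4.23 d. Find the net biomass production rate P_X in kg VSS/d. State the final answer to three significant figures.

P_X ≈ 5080 kg VSS/d

From the Monod/SRT balance for a CMAS, S = K_s·(1+k_d θ_c)/[θ_c·(Y k − k_d) − 1] = 30.2 × (1 + 0.0476 × 4.23) / [4.23 × (0.453 × 5.70 − 0.0476) − 1] = 36.28 / 9.721 = 3.732 mg/L.
Y_obs = Y / (1 + k_d θ_c) = 0.453 / (1 + 0.0476 × 4.23) = 0.453 / 1.201 = 0.3771.
Substrate removed = Q·(S₀ − S) = 20700 m³/d × (654 − 3.73) g/m³ = 1.35×10^7 g/d = 13461 kg/d.
Biomass produced: P_X = Y_obs·Q·ΔS = 0.3771 × 13461 ≈ 5076 kg VSS/d.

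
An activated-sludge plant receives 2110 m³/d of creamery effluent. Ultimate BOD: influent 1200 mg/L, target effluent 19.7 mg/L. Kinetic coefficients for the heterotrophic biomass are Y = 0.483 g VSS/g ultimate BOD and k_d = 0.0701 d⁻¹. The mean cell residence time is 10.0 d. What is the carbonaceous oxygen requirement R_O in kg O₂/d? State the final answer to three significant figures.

Y_obs = Y / (1 + k_d θ_c) = 0.483 / (1 + 0.0701 × 10.0) = 0.483 / 1.701 = 0.2840.
Substrate removed = Q·(S₀ − S) = 2110 m³/d × (1200 − 19.7) g/m³ = 2.49×10^6 g/d = 2490 kg/d.
Net sludge production P_X = 0.2840 × 2490 = 707.2 kg VSS/d.
R_O = Q·(S₀ − S) − 1.42·P_X = 2490 − 1.42 × 707.2 = 1486 kg O₂/d.

R_O ≈ 1490 kg O₂/d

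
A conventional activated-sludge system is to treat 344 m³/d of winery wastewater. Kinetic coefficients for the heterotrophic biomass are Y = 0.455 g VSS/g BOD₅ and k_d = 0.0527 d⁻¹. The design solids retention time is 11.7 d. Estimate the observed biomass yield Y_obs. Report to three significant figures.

Y_obs ≈ 0.281 g VSS/g BOD₅

Correct the yield for decay: Y_obs = Y/(1 + k_d θ_c) = 0.455 / (1 + 0.0527 × 11.7) = 0.455 / 1.617 = 0.2815.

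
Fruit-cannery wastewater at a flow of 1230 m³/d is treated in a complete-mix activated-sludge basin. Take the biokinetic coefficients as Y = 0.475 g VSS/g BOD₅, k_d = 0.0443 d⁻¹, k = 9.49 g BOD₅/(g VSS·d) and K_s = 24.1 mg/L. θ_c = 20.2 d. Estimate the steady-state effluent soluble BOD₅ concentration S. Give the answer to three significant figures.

S ≈ 0.512 mg/L

Effluent substrate depends only on kinetics and SRT: S = K_s(1 + k_d θ_c) / [θ_c(Yk − k_d) − 1] = 24.1 × (1 + 0.0443 × 20.2) / [20.2 × (0.475 × 9.49 − 0.0443) − 1] = 45.67 / 89.16 = 0.5122 mg/L.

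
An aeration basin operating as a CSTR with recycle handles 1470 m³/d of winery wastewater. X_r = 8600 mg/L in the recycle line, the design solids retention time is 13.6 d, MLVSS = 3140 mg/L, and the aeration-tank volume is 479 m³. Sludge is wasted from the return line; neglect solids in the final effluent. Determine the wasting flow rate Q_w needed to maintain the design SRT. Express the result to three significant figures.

θ_c = V·X/(Q_w·X_r) when wasting from the recycle, so Q_w = V·X/(θ_c·X_r) = 479.0 × 3140 / (13.6 × 8600) = 12.86 m³/d.

Q_w ≈ 12.9 m³/d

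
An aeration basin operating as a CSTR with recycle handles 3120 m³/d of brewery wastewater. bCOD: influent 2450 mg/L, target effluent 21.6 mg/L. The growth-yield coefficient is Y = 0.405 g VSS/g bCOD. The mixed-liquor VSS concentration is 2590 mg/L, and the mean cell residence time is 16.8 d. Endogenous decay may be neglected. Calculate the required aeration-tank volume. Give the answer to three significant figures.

Biomass mass balance (decay neglected): V·X = Y·Q·(S₀ − S)·θ_c, so V = 0.405 × 3120 × (2450 − 21.6) × 16.8 / 2590 = 19904 m³.

V ≈ 19900 m³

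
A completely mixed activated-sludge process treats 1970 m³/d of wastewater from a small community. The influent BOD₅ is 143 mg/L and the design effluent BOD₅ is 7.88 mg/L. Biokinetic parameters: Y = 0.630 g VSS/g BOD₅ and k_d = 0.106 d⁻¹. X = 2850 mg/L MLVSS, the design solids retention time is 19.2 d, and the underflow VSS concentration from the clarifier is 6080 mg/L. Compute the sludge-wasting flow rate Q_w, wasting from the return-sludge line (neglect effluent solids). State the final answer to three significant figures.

Q_w ≈ 9.09 m³/d

Rearranging the biomass balance for a CMAS with decay, V = Y·Q·ΔS·θ_c / [X·(1+k_d θ_c)] = 0.630 × 1970 × (143 − 7.88) × 19.2 / [2850 × (1 + 0.106 × 19.2)] = 3.22×10^6 / 8650 = 372.2 m³.
θ_c = V·X/(Q_w·X_r) when wasting from the recycle, so Q_w = V·X/(θ_c·X_r) = 372.2 × 2850 / (19.2 × 6080) = 9.087 m³/d.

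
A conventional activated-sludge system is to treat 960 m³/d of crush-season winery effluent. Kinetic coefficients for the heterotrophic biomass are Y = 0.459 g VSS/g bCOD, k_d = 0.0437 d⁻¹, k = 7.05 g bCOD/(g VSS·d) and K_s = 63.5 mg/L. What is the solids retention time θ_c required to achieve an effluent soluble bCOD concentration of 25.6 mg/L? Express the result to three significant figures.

From 1/θ_c = Y·k·S/(K_s + S) − k_d: Y·k·S/(K_s+S) = 0.459 × 7.05 × 25.6 / (63.5 + 25.6) = 0.9297 d⁻¹.
1/θ_c = 0.9297 − 0.0437 = 0.8860 d⁻¹, so θ_c = 1.129 d.

θ_c ≈ 1.13 d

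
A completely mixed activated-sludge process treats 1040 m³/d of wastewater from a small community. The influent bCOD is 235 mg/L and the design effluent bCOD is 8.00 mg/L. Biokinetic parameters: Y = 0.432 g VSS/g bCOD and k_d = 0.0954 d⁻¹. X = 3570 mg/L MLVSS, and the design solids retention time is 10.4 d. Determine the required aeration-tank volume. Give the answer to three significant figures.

From the SRT design equation V = Y Q (S₀−S) θ_c / [X (1 + k_d θ_c)] = 0.432 × 1040 × (235 − 8.00) × 10.4 / [3570 × (1 + 0.0954 × 10.4)] = 1.06×10^6 / 7112 = 149.1 m³.

V ≈ 149 m³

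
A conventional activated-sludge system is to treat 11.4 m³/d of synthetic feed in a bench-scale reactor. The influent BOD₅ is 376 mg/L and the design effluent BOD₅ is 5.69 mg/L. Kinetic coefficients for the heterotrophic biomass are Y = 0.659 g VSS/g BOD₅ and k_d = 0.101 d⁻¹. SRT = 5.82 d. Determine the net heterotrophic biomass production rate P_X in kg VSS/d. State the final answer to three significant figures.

P_X ≈ 1.75 kg VSS/d

Observed yield with endogenous decay: Y_obs = Y / (1 + k_d·θ_c) = 0.659 / (1 + 0.101 × 5.82) = 0.659 / 1.588 = 0.4150 g VSS/g BOD₅.
Substrate removed = Q·(S₀ − S) = 11.4 m³/d × (376 − 5.69) g/m³ = 4.22×10^3 g/d = 4.222 kg/d.
P_X = Y_obs · Q(S₀ − S) = 0.4150 × 4.222 = 1.752 kg VSS/d.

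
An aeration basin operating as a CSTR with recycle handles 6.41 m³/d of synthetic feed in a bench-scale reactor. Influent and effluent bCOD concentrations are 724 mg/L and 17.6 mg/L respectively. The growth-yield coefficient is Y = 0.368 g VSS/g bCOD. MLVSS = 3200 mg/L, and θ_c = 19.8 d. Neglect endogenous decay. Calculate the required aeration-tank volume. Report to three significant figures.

V ≈ 10.3 m³

V·X = Y·Q·ΔS·θ_c gives V = 0.368 × 6.41 × (724 − 17.6) × 19.8 / 3200 = 10.31 m³.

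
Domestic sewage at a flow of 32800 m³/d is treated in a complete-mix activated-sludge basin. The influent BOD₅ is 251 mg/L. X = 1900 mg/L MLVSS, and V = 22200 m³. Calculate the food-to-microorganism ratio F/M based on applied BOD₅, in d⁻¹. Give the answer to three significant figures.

F/M = applied load / biomass = Q·S₀/(V·X) = 32800 × 251 / (22200 × 1900) = 0.1952 d⁻¹.

F/M ≈ 0.195 d⁻¹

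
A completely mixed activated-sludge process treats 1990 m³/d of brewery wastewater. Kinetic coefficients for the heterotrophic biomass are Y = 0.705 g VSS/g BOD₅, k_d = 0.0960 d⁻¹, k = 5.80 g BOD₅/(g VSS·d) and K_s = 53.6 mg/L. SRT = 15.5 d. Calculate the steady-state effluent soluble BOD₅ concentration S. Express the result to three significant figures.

S ≈ 2.19 mg/L

Effluent substrate depends only on kinetics and SRT: S = K_s(1 + k_d θ_c) / [θ_c(Yk − k_d) − 1] = 53.6 × (1 + 0.0960 × 15.5) / [15.5 × (0.705 × 5.80 − 0.0960) − 1] = 133.4 / 60.89 = 2.190 mg/L.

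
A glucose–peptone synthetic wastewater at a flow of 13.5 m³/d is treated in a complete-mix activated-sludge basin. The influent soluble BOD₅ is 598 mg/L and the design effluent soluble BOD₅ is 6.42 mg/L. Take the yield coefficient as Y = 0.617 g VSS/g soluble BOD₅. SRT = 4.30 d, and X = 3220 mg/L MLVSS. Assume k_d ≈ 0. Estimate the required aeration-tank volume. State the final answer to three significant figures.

Biomass mass balance (decay neglected): V·X = Y·Q·(S₀ − S)·θ_c, so V = 0.617 × 13.5 × (598 − 6.42) × 4.30 / 3220 = 6.580 m³.

V ≈ 6.58 m³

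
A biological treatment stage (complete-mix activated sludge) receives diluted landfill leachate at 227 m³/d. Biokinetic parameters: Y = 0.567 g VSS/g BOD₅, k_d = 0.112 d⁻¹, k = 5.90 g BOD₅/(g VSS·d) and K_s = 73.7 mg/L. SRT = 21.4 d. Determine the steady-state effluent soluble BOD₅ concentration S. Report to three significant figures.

For a completely mixed reactor with recycle the Lawrence–McCarty relation gives S = K_s·(1 + k_d·θ_c) / [θ_c·(Y·k − k_d) − 1] = 73.7 × (1 + 0.112 × 21.4) / [21.4 × (0.567 × 5.90 − 0.112) − 1] = 250.3 / 68.19 = 3.671 mg/L.

S ≈ 3.67 mg/L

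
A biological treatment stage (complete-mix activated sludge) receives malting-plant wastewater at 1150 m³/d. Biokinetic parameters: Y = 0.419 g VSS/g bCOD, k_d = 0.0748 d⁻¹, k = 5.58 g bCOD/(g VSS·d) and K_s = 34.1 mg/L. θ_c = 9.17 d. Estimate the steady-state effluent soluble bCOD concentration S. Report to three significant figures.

S ≈ 2.91 mg/L

From the Monod/SRT balance for a CMAS, S = K_s·(1+k_d θ_c)/[θ_c·(Y k − k_d) − 1] = 34.1 × (1 + 0.0748 × 9.17) / [9.17 × (0.419 × 5.58 − 0.0748) − 1] = 57.49 / 19.75 = 2.910 mg/L.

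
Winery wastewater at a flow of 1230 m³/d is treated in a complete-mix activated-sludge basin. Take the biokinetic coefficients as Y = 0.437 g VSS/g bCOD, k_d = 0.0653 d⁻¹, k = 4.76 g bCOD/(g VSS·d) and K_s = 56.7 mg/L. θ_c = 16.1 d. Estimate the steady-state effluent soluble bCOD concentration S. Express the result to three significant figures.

For a completely mixed reactor with recycle the Lawrence–McCarty relation gives S = K_s·(1 + k_d·θ_c) / [θ_c·(Y·k − k_d) − 1] = 56.7 × (1 + 0.0653 × 16.1) / [16.1 × (0.437 × 4.76 − 0.0653) − 1] = 116.3 / 31.44 = 3.700 mg/L.

S ≈ 3.70 mg/L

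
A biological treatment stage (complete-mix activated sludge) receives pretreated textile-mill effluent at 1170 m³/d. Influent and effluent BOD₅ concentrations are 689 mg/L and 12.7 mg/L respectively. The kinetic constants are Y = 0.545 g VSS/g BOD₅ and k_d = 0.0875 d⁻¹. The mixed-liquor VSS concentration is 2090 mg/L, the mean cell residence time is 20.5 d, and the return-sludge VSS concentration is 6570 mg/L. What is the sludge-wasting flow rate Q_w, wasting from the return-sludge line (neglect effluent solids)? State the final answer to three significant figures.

Q_w ≈ 23.5 m³/d

Steady-state biomass mass balance: V·X·(1 + k_d·θ_c) = Y·Q·(S₀ − S)·θ_c, so V = 0.545 × 1170 × (689 − 12.7) × 20.5 / [2090 × (1 + 0.0875 × 20.5)] = 8.84×10^6 / 5839 = 1514 m³.
Q_w = (V·X)/(θ_c X_r) = 1514 × 2090 / (20.5 × 6570) = 23.49 m³/d.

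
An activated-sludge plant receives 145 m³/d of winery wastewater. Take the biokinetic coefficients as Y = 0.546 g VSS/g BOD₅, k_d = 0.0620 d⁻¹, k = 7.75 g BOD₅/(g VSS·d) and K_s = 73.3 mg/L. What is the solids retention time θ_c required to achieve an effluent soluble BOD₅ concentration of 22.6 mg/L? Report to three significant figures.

Specific growth rate at S = 22.6 mg/L: μ = YkS/(K_s+S) = 0.546·7.75·22.6/(73.3+22.6) = 0.9972 d⁻¹.
1/θ_c = 0.9972 − 0.0620 = 0.9352 d⁻¹, so θ_c = 1.069 d.

θ_c ≈ 1.07 d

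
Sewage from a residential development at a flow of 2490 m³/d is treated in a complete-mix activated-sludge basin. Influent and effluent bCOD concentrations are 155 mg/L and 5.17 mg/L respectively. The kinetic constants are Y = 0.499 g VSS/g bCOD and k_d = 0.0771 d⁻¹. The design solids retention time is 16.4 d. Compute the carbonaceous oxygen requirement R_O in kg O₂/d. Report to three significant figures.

Correct the yield for decay: Y_obs = Y/(1 + k_d θ_c) = 0.499 / (1 + 0.0771 × 16.4) = 0.499 / 2.264 = 0.2204.
ΔS = 155 − 5.17 = 149.8 mg/L, so the substrate removal rate is 2490 × 149.8/1000 = 373.1 kg bCOD/d.
Net sludge production P_X = 0.2204 × 373.1 = 82.21 kg VSS/d.
Carbonaceous O₂ demand = substrate oxidised − cell-mass equivalent = 373.1 − 1.42 × 82.21 = 256.3 kg O₂/d.

R_O ≈ 256 kg O₂/d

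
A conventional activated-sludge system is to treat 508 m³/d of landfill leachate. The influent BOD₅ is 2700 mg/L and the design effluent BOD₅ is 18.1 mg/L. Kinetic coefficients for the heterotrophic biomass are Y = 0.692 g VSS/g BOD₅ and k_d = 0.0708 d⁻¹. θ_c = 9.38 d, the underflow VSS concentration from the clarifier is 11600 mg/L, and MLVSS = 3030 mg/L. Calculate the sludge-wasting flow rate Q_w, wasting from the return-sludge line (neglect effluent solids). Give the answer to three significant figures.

Steady-state biomass mass balance: V·X·(1 + k_d·θ_c) = Y·Q·(S₀ − S)·θ_c, so V = 0.692 × 508 × (2700 − 18.1) × 9.38 / [3030 × (1 + 0.0708 × 9.38)] = 8.84×10^6 / 5042 = 1754 m³.
Q_w = (V·X)/(θ_c X_r) = 1754 × 3030 / (9.38 × 11600) = 48.84 m³/d.

Q_w ≈ 48.8 m³/d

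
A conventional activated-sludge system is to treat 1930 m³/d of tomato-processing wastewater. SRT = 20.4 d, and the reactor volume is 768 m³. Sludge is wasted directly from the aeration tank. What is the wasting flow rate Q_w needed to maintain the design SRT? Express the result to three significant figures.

Wasting from the aeration tank: Q_w = V / θ_c = 768.0 / 20.4 = 37.65 m³/d.

Q_w ≈ 37.6 m³/d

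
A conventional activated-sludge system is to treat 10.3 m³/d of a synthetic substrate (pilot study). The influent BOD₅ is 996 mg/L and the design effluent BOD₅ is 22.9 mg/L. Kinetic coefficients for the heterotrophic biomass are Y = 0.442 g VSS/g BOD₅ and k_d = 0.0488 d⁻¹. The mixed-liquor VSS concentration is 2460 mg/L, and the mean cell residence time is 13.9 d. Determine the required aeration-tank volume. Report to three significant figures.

V ≈ 14.9 m³

Rearranging the biomass balance for a CMAS with decay, V = Y·Q·ΔS·θ_c / [X·(1+k_d θ_c)] = 0.442 × 10.3 × (996 − 22.9) × 13.9 / [2460 × (1 + 0.0488 × 13.9)] = 6.16×10^4 / 4129 = 14.91 m³.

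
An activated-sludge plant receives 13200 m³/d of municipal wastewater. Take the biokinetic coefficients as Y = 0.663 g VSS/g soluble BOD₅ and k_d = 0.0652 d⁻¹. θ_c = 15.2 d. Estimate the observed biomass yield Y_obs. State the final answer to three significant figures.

The observed yield is Y_obs = Y/(1 + k_d·θ_c) = 0.663 / (1 + 0.0652 × 15.2) = 0.663 / 1.991 = 0.3330 g VSS per g soluble BOD₅ removed.

Y_obs ≈ 0.333 g VSS/g soluble BOD₅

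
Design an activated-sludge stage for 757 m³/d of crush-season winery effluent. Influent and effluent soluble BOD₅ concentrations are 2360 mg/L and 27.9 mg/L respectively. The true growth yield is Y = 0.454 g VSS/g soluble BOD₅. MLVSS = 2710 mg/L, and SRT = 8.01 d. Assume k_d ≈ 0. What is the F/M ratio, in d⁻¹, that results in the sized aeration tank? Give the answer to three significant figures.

V·X = Y·Q·ΔS·θ_c gives V = 0.454 × 757 × (2360 − 27.9) × 8.01 / 2710 = 2369 m³.
F/M = Q·S₀ / (V·X) = 757 × 2360 / (2369 × 2710) = 0.2783 g soluble BOD₅·(g VSS·d)⁻¹.

F/M ≈ 0.278 d⁻¹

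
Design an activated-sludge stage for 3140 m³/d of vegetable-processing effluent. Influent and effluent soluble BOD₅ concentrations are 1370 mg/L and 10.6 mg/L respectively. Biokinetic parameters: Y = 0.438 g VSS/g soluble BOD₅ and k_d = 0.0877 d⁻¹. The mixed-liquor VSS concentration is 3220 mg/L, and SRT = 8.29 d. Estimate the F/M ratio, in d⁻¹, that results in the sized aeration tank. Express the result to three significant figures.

F/M ≈ 0.479 d⁻¹

Rearranging the biomass balance for a CMAS with decay, V = Y·Q·ΔS·θ_c / [X·(1+k_d θ_c)] = 0.438 × 3140 × (1370 − 10.6) × 8.29 / [3220 × (1 + 0.0877 × 8.29)] = 1.55×10^7 / 5561 = 2787 m³.
Food-to-microorganism ratio F/M = Q S₀ / (V X) = 3140 × 1370 / (2787 × 3220) = 0.4793 d⁻¹.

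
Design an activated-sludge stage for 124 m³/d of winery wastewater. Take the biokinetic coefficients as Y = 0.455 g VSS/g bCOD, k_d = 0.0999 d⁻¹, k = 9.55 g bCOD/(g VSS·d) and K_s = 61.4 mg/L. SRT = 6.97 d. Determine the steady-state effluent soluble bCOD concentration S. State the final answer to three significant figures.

S ≈ 3.64 mg/L

Effluent substrate depends only on kinetics and SRT: S = K_s(1 + k_d θ_c) / [θ_c(Yk − k_d) − 1] = 61.4 × (1 + 0.0999 × 6.97) / [6.97 × (0.455 × 9.55 − 0.0999) − 1] = 104.2 / 28.59 = 3.643 mg/L.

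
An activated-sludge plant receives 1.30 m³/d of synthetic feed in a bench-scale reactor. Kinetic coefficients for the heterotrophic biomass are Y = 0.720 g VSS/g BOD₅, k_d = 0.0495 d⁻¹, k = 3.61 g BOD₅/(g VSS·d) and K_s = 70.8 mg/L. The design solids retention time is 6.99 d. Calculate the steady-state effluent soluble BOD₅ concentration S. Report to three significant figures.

S ≈ 5.66 mg/L

From the Monod/SRT balance for a CMAS, S = K_s·(1+k_d θ_c)/[θ_c·(Y k − k_d) − 1] = 70.8 × (1 + 0.0495 × 6.99) / [6.99 × (0.720 × 3.61 − 0.0495) − 1] = 95.30 / 16.82 = 5.665 mg/L.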